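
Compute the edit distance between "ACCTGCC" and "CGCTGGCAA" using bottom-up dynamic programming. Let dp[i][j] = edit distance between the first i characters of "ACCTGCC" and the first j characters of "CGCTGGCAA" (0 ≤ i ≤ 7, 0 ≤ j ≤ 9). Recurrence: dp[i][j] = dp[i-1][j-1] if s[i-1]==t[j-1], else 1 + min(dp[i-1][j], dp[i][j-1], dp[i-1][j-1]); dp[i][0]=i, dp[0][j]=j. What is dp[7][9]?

   ''  C  G  C  T  G  G  C  A  A
''  0  1  2  3  4  5  6  7  8  9
 A  1  1  2  3  4  5  6  7  7  8
 C  2  1  2  2  3  4  5  6  7  8
 C  3  2  2  2  3  4  5  5  6  7
 T  4  3  3  3  2  3  4  5  6  7
 G  5  4  3  4  3  2  3  4  5  6
 C  6  5  4  3  4  3  3  3  4  5
 C  7  6  5  4  4  4  4  3  4  5

5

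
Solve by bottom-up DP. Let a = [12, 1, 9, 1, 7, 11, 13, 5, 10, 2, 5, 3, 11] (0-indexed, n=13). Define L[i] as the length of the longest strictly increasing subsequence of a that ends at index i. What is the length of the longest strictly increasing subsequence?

4

   i    0    1    2    3    4    5    6    7    8    9   10   11   12
a[i]   12    1    9    1    7   11   13    5   10    2    5    3   11
L[i]    1    1    2    1    2    3    4    2    3    2    3    3    4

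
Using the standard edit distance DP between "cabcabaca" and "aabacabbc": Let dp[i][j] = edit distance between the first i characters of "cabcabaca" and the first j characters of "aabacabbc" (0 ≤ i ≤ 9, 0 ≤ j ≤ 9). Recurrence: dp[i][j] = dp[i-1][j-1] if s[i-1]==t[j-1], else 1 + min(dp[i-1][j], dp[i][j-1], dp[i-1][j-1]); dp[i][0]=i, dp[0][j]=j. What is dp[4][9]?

5

   ''  a  a  b  a  c  a  b  b  c
''  0  1  2  3  4  5  6  7  8  9
 c  1  1  2  3  4  4  5  6  7  8
 a  2  1  1  2  3  4  4  5  6  7
 b  3  2  2  1  2  3  4  4  5  6
 c  4  3  3  2  2  2  3  4  5  5
 a  5  4  3  3  2  3  2  3  4  5
 b  6  5  4  3  3  3  3  2  3  4
 a  7  6  5  4  3  4  3  3  3  4
 c  8  7  6  5  4  3  4  4  4  3
 a  9  8  7  6  5  4  3  4  5  4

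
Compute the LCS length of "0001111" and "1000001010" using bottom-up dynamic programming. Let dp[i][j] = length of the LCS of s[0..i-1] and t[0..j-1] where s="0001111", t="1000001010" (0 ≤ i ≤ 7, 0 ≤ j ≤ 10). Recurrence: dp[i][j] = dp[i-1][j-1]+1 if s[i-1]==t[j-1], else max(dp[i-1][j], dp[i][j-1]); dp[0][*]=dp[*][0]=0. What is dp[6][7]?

4

   ''  1  0  0  0  0  0  1  0  1  0
''  0  0  0  0  0  0  0  0  0  0  0
 0  0  0  1  1  1  1  1  1  1  1  1
 0  0  0  1  2  2  2  2  2  2  2  2
 0  0  0  1  2  3  3  3  3  3  3  3
 1  0  1  1  2  3  3  3  4  4  4  4
 1  0  1  1  2  3  3  3  4  4  5  5
 1  0  1  1  2  3  3  3  4  4  5  5
 1  0  1  1  2  3  3  3  4  4  5  5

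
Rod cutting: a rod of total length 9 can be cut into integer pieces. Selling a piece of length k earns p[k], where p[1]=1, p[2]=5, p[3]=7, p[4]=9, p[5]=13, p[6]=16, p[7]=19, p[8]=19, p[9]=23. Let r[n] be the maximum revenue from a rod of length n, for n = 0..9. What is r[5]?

13

   n    0    1    2    3    4    5    6    7    8    9
r[n]    0    1    5    7   10   13   16   19   21   24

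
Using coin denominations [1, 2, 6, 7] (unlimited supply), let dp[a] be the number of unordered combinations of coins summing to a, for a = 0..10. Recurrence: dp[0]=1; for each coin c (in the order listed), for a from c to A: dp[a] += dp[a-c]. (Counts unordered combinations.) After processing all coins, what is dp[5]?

after  coin     0     1     2     3     4     5     6     7     8     9    10
          1     1     1     1     1     1     1     1     1     1     1     1
          2     1     1     2     2     3     3     4     4     5     5     6
          6     1     1     2     2     3     3     5     5     7     7     9
          7     1     1     2     2     3     3     5     6     8     9    11

3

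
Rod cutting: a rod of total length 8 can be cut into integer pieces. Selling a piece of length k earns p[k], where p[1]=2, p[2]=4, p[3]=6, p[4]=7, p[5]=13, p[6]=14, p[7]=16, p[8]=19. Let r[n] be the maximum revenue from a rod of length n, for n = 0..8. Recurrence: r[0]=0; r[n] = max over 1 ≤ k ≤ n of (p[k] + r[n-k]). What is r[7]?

17

   n    0    1    2    3    4    5    6    7    8
r[n]    0    2    4    6    8   13   15   17   19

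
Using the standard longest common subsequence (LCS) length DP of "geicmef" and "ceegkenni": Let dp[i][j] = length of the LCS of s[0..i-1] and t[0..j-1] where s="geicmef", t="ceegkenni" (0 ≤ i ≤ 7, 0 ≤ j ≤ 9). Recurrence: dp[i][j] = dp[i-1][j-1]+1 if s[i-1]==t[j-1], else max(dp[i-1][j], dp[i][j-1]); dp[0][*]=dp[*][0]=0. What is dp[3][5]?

1

   ''  c  e  e  g  k  e  n  n  i
''  0  0  0  0  0  0  0  0  0  0
 g  0  0  0  0  1  1  1  1  1  1
 e  0  0  1  1  1  1  2  2  2  2
 i  0  0  1  1  1  1  2  2  2  3
 c  0  1  1  1  1  1  2  2  2  3
 m  0  1  1  1  1  1  2  2  2  3
 e  0  1  2  2  2  2  2  2  2  3
 f  0  1  2  2  2  2  2  2  2  3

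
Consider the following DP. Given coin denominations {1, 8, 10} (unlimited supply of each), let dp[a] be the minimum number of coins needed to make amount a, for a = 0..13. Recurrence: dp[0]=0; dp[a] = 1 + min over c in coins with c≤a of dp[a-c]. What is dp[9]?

 a  0  1  2  3  4  5  6  7  8  9 10 11 12 13
dp  0  1  2  3  4  5  6  7  1  2  1  2  3  4

2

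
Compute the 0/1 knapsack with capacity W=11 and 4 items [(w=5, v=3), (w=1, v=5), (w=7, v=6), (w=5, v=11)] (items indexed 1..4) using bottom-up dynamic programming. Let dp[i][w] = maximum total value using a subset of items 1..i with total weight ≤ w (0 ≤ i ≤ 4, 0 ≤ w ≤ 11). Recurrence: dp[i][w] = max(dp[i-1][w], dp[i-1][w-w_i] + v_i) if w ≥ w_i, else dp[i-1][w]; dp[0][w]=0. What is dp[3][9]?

i\w   0   1   2   3   4   5   6   7   8   9  10  11
  0   0   0   0   0   0   0   0   0   0   0   0   0
  1   0   0   0   0   0   3   3   3   3   3   3   3
  2   0   5   5   5   5   5   8   8   8   8   8   8
  3   0   5   5   5   5   5   8   8  11  11  11  11
  4   0   5   5   5   5  11  16  16  16  16  16  19

11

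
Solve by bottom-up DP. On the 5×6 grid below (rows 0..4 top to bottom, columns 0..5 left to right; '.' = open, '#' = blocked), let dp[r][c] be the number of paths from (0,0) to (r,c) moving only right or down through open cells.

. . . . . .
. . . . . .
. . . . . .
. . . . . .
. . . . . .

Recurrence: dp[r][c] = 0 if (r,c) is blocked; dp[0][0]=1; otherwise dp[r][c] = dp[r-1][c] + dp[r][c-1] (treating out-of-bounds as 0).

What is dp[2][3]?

10

r\c   0   1   2   3   4   5
  0   1   1   1   1   1   1
  1   1   2   3   4   5   6
  2   1   3   6  10  15  21
  3   1   4  10  20  35  56
  4   1   5  15  35  70 126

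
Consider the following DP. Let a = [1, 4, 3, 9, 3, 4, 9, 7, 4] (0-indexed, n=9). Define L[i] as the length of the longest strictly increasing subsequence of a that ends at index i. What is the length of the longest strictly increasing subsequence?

   i    0    1    2    3    4    5    6    7    8
a[i]    1    4    3    9    3    4    9    7    4
L[i]    1    2    2    3    2    3    4    4    3

4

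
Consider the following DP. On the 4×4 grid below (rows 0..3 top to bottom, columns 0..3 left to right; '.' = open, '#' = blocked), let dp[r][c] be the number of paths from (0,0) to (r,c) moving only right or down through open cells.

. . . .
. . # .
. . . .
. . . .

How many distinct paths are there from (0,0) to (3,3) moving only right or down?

11

r\c   0   1   2   3
  0   1   1   1   1
  1   1   2   0   1
  2   1   3   3   4
  3   1   4   7  11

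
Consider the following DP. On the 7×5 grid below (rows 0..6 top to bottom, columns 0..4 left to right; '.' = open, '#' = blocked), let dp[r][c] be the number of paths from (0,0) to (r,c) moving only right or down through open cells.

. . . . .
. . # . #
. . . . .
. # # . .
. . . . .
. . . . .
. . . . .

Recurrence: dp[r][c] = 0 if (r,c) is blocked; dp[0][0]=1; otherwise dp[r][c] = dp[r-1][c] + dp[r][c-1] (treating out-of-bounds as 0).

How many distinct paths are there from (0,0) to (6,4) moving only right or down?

35

r\c   0   1   2   3   4
  0   1   1   1   1   1
  1   1   2   0   1   0
  2   1   3   3   4   4
  3   1   0   0   4   8
  4   1   1   1   5  13
  5   1   2   3   8  21
  6   1   3   6  14  35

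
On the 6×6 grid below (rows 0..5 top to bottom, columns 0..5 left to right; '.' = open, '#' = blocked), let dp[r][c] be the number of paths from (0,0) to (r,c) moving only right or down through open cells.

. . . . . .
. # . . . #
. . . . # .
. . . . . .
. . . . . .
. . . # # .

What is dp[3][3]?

r\c   0   1   2   3   4   5
  0   1   1   1   1   1   1
  1   1   0   1   2   3   0
  2   1   1   2   4   0   0
  3   1   2   4   8   8   8
  4   1   3   7  15  23  31
  5   1   4  11   0   0  31

8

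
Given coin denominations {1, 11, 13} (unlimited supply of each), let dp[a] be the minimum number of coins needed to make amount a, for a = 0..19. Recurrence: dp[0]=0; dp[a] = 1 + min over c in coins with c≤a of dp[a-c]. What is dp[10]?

 a  0  1  2  3  4  5  6  7  8  9 10 11 12 13 14 15 16 17 18 19
dp  0  1  2  3  4  5  6  7  8  9 10  1  2  1  2  3  4  5  6  7

10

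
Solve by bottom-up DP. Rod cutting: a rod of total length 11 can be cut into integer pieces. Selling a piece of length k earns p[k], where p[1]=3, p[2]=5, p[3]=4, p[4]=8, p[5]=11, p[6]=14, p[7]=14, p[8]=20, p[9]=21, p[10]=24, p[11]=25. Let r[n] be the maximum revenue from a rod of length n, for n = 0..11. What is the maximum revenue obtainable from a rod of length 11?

33

   n    0    1    2    3    4    5    6    7    8    9   10   11
r[n]    0    3    6    9   12   15   18   21   24   27   30   33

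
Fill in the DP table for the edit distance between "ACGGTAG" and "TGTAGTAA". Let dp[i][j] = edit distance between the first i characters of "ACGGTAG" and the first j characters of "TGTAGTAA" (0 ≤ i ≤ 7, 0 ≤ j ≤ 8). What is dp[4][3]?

3

   ''  T  G  T  A  G  T  A  A
''  0  1  2  3  4  5  6  7  8
 A  1  1  2  3  3  4  5  6  7
 C  2  2  2  3  4  4  5  6  7
 G  3  3  2  3  4  4  5  6  7
 G  4  4  3  3  4  4  5  6  7
 T  5  4  4  3  4  5  4  5  6
 A  6  5  5  4  3  4  5  4  5
 G  7  6  5  5  4  3  4  5  5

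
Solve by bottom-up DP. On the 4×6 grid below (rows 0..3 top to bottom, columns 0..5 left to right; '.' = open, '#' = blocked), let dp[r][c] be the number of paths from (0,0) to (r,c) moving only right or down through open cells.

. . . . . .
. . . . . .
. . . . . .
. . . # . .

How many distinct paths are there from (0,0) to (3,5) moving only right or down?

36

r\c   0   1   2   3   4   5
  0   1   1   1   1   1   1
  1   1   2   3   4   5   6
  2   1   3   6  10  15  21
  3   1   4  10   0  15  36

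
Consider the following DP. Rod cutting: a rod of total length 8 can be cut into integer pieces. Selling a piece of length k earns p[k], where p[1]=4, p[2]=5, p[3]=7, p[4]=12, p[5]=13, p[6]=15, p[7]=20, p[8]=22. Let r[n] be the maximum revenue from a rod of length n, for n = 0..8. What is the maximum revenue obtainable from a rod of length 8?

   n    0    1    2    3    4    5    6    7    8
r[n]    0    4    8   12   16   20   24   28   32

32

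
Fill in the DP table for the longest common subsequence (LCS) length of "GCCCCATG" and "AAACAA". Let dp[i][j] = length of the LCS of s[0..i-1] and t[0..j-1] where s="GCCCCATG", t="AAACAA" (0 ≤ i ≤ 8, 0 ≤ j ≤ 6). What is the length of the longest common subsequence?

2

   ''  A  A  A  C  A  A
''  0  0  0  0  0  0  0
 G  0  0  0  0  0  0  0
 C  0  0  0  0  1  1  1
 C  0  0  0  0  1  1  1
 C  0  0  0  0  1  1  1
 C  0  0  0  0  1  1  1
 A  0  1  1  1  1  2  2
 T  0  1  1  1  1  2  2
 G  0  1  1  1  1  2  2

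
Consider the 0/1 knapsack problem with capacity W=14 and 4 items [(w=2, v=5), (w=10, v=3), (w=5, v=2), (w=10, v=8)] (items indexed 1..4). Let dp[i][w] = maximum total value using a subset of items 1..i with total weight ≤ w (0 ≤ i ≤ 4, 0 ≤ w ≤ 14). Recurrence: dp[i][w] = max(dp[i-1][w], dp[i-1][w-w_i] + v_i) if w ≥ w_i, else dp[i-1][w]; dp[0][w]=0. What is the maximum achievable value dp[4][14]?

i\w   0   1   2   3   4   5   6   7   8   9  10  11  12  13  14
  0   0   0   0   0   0   0   0   0   0   0   0   0   0   0   0
  1   0   0   5   5   5   5   5   5   5   5   5   5   5   5   5
  2   0   0   5   5   5   5   5   5   5   5   5   5   8   8   8
  3   0   0   5   5   5   5   5   7   7   7   7   7   8   8   8
  4   0   0   5   5   5   5   5   7   7   7   8   8  13  13  13

13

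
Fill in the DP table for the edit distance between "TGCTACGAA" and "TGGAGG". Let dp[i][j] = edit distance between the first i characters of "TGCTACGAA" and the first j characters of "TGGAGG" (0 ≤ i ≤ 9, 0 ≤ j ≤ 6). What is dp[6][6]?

   ''  T  G  G  A  G  G
''  0  1  2  3  4  5  6
 T  1  0  1  2  3  4  5
 G  2  1  0  1  2  3  4
 C  3  2  1  1  2  3  4
 T  4  3  2  2  2  3  4
 A  5  4  3  3  2  3  4
 C  6  5  4  4  3  3  4
 G  7  6  5  4  4  3  3
 A  8  7  6  5  4  4  4
 A  9  8  7  6  5  5  5

4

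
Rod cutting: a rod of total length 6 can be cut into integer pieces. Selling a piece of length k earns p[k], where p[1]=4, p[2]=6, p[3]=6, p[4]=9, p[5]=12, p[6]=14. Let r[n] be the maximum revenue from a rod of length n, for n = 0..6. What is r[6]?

   n    0    1    2    3    4    5    6
r[n]    0    4    8   12   16   20   24

24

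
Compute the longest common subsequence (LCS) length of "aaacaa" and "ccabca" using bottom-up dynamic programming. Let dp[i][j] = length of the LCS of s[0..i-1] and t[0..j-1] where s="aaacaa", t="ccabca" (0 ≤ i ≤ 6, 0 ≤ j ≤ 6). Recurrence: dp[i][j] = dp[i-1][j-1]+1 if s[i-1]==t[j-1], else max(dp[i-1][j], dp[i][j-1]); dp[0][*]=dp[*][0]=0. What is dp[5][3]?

   ''  c  c  a  b  c  a
''  0  0  0  0  0  0  0
 a  0  0  0  1  1  1  1
 a  0  0  0  1  1  1  2
 a  0  0  0  1  1  1  2
 c  0  1  1  1  1  2  2
 a  0  1  1  2  2  2  3
 a  0  1  1  2  2  2  3

2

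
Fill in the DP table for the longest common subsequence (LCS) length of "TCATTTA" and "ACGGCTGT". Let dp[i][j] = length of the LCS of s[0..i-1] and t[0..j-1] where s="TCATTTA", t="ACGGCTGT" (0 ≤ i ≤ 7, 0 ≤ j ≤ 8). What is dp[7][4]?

1

   ''  A  C  G  G  C  T  G  T
''  0  0  0  0  0  0  0  0  0
 T  0  0  0  0  0  0  1  1  1
 C  0  0  1  1  1  1  1  1  1
 A  0  1  1  1  1  1  1  1  1
 T  0  1  1  1  1  1  2  2  2
 T  0  1  1  1  1  1  2  2  3
 T  0  1  1  1  1  1  2  2  3
 A  0  1  1  1  1  1  2  2  3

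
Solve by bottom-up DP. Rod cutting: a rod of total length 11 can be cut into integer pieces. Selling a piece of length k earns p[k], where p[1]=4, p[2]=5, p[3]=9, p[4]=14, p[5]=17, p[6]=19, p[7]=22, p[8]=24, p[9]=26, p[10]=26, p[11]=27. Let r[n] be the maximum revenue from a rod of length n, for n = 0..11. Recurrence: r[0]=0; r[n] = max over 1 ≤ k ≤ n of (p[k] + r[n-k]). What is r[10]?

40

   n    0    1    2    3    4    5    6    7    8    9   10   11
r[n]    0    4    8   12   16   20   24   28   32   36   40   44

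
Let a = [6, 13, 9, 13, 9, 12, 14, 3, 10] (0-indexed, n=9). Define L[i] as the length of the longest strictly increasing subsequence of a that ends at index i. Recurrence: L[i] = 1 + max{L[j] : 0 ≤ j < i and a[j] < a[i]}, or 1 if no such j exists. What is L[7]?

   i    0    1    2    3    4    5    6    7    8
a[i]    6   13    9   13    9   12   14    3   10
L[i]    1    2    2    3    2    3    4    1    3

1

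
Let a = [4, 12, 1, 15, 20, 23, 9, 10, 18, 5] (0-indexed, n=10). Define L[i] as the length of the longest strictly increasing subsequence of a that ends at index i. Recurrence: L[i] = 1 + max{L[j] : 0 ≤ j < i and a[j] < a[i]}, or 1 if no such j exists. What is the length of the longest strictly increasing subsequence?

5

   i    0    1    2    3    4    5    6    7    8    9
a[i]    4   12    1   15   20   23    9   10   18    5
L[i]    1    2    1    3    4    5    2    3    4    2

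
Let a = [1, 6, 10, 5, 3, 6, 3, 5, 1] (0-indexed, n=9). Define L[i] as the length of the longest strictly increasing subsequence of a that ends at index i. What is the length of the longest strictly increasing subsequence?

   i    0    1    2    3    4    5    6    7    8
a[i]    1    6   10    5    3    6    3    5    1
L[i]    1    2    3    2    2    3    2    3    1

3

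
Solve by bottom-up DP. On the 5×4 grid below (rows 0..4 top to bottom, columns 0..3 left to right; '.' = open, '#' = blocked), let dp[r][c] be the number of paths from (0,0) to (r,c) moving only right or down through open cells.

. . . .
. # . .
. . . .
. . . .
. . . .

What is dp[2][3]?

r\c   0   1   2   3
  0   1   1   1   1
  1   1   0   1   2
  2   1   1   2   4
  3   1   2   4   8
  4   1   3   7  15

4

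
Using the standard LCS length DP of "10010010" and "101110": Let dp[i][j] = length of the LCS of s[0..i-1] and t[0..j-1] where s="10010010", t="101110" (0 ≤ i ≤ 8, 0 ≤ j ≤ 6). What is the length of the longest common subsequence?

5

   ''  1  0  1  1  1  0
''  0  0  0  0  0  0  0
 1  0  1  1  1  1  1  1
 0  0  1  2  2  2  2  2
 0  0  1  2  2  2  2  3
 1  0  1  2  3  3  3  3
 0  0  1  2  3  3  3  4
 0  0  1  2  3  3  3  4
 1  0  1  2  3  4  4  4
 0  0  1  2  3  4  4  5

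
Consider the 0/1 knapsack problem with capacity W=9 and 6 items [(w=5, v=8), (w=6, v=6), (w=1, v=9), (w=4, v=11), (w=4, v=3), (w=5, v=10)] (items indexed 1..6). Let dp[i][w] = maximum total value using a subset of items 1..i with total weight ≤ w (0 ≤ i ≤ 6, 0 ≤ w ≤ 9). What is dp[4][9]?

20

i\w   0   1   2   3   4   5   6   7   8   9
  0   0   0   0   0   0   0   0   0   0   0
  1   0   0   0   0   0   8   8   8   8   8
  2   0   0   0   0   0   8   8   8   8   8
  3   0   9   9   9   9   9  17  17  17  17
  4   0   9   9   9  11  20  20  20  20  20
  5   0   9   9   9  11  20  20  20  20  23
  6   0   9   9   9  11  20  20  20  20  23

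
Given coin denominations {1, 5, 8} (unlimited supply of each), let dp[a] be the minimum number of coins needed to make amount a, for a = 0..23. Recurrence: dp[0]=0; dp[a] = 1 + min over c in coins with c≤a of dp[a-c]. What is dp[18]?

3

 a  0  1  2  3  4  5  6  7  8  9 10 11 12 13 14 15 16 17 18 19 20 21 22 23
dp  0  1  2  3  4  1  2  3  1  2  2  3  4  2  3  3  2  3  3  4  4  3  4  4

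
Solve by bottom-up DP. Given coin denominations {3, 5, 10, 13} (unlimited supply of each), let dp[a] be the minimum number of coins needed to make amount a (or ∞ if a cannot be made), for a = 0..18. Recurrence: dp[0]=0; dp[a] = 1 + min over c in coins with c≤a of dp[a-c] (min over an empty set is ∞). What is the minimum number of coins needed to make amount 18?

2

 a  0  1  2  3  4  5  6  7  8  9 10 11 12 13 14 15 16 17 18
dp  0  -  -  1  -  1  2  -  2  3  1  3  4  1  4  2  2  5  2
(- denotes ∞ / unreachable)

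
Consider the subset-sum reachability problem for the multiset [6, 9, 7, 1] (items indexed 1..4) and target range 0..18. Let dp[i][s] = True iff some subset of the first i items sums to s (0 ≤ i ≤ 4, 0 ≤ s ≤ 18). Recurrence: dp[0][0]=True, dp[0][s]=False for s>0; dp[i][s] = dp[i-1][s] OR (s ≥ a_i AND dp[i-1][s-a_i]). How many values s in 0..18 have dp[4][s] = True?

12

i\s   0   1   2   3   4   5   6   7   8   9  10  11  12  13  14  15  16  17  18
  0   T   F   F   F   F   F   F   F   F   F   F   F   F   F   F   F   F   F   F
  1   T   F   F   F   F   F   T   F   F   F   F   F   F   F   F   F   F   F   F
  2   T   F   F   F   F   F   T   F   F   T   F   F   F   F   F   T   F   F   F
  3   T   F   F   F   F   F   T   T   F   T   F   F   F   T   F   T   T   F   F
  4   T   T   F   F   F   F   T   T   T   T   T   F   F   T   T   T   T   T   F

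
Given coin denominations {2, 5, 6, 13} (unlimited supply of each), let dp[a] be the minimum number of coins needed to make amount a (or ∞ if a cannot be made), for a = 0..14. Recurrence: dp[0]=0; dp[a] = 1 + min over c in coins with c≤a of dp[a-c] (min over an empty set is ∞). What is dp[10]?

2

 a  0  1  2  3  4  5  6  7  8  9 10 11 12 13 14
dp  0  -  1  -  2  1  1  2  2  3  2  2  2  1  3
(- denotes ∞ / unreachable)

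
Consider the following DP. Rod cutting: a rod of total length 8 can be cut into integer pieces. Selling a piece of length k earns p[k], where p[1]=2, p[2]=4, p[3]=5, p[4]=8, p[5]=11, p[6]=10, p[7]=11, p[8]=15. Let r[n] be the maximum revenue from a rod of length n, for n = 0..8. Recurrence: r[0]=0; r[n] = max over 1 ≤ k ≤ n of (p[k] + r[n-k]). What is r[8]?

   n    0    1    2    3    4    5    6    7    8
r[n]    0    2    4    6    8   11   13   15   17

17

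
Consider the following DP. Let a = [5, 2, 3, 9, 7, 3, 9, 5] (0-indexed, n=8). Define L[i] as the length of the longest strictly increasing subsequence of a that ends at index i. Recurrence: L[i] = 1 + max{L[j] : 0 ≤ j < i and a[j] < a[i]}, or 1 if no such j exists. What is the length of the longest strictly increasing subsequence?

   i    0    1    2    3    4    5    6    7
a[i]    5    2    3    9    7    3    9    5
L[i]    1    1    2    3    3    2    4    3

4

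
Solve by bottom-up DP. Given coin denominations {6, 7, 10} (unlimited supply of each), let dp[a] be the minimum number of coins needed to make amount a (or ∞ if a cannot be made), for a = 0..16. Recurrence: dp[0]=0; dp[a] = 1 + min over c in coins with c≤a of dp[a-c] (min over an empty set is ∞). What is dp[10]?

1

 a  0  1  2  3  4  5  6  7  8  9 10 11 12 13 14 15 16
dp  0  -  -  -  -  -  1  1  -  -  1  -  2  2  2  -  2
(- denotes ∞ / unreachable)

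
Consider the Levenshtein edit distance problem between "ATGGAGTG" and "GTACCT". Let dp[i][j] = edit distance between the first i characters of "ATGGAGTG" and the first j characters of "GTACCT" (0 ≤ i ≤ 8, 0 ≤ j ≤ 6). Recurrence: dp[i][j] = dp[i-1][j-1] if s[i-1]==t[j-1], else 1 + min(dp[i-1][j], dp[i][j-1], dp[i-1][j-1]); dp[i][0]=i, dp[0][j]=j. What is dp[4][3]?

   ''  G  T  A  C  C  T
''  0  1  2  3  4  5  6
 A  1  1  2  2  3  4  5
 T  2  2  1  2  3  4  4
 G  3  2  2  2  3  4  5
 G  4  3  3  3  3  4  5
 A  5  4  4  3  4  4  5
 G  6  5  5  4  4  5  5
 T  7  6  5  5  5  5  5
 G  8  7  6  6  6  6  6

3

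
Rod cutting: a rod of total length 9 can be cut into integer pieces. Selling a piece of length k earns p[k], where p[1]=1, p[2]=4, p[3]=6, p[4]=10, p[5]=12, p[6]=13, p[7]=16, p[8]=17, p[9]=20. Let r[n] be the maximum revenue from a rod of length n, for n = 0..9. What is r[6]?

   n    0    1    2    3    4    5    6    7    8    9
r[n]    0    1    4    6   10   12   14   16   20   22

14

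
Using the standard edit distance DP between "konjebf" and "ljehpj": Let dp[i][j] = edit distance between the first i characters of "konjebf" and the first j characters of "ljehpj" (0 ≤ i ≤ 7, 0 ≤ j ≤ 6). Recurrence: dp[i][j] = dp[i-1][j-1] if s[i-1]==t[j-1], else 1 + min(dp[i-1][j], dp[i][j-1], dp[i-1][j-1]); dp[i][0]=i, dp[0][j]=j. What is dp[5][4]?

   ''  l  j  e  h  p  j
''  0  1  2  3  4  5  6
 k  1  1  2  3  4  5  6
 o  2  2  2  3  4  5  6
 n  3  3  3  3  4  5  6
 j  4  4  3  4  4  5  5
 e  5  5  4  3  4  5  6
 b  6  6  5  4  4  5  6
 f  7  7  6  5  5  5  6

4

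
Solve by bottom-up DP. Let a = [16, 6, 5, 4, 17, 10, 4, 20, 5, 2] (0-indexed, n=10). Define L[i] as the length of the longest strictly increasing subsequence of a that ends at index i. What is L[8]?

2

   i    0    1    2    3    4    5    6    7    8    9
a[i]   16    6    5    4   17   10    4   20    5    2
L[i]    1    1    1    1    2    2    1    3    2    1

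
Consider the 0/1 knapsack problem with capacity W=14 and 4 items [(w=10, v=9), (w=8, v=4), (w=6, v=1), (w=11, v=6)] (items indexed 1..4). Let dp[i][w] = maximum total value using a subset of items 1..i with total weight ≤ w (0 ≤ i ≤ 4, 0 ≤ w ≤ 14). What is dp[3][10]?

9

i\w   0   1   2   3   4   5   6   7   8   9  10  11  12  13  14
  0   0   0   0   0   0   0   0   0   0   0   0   0   0   0   0
  1   0   0   0   0   0   0   0   0   0   0   9   9   9   9   9
  2   0   0   0   0   0   0   0   0   4   4   9   9   9   9   9
  3   0   0   0   0   0   0   1   1   4   4   9   9   9   9   9
  4   0   0   0   0   0   0   1   1   4   4   9   9   9   9   9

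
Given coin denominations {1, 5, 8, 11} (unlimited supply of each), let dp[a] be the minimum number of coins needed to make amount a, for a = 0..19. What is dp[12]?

 a  0  1  2  3  4  5  6  7  8  9 10 11 12 13 14 15 16 17 18 19
dp  0  1  2  3  4  1  2  3  1  2  2  1  2  2  3  3  2  3  3  2

2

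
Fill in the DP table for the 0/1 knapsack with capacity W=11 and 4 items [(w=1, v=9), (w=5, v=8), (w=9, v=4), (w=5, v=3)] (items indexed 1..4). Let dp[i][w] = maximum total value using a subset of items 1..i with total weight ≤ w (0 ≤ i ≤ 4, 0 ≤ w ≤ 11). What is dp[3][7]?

i\w   0   1   2   3   4   5   6   7   8   9  10  11
  0   0   0   0   0   0   0   0   0   0   0   0   0
  1   0   9   9   9   9   9   9   9   9   9   9   9
  2   0   9   9   9   9   9  17  17  17  17  17  17
  3   0   9   9   9   9   9  17  17  17  17  17  17
  4   0   9   9   9   9   9  17  17  17  17  17  20

17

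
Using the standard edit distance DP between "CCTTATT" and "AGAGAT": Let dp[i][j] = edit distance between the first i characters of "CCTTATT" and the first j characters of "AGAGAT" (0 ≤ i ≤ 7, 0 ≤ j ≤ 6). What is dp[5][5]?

   ''  A  G  A  G  A  T
''  0  1  2  3  4  5  6
 C  1  1  2  3  4  5  6
 C  2  2  2  3  4  5  6
 T  3  3  3  3  4  5  5
 T  4  4  4  4  4  5  5
 A  5  4  5  4  5  4  5
 T  6  5  5  5  5  5  4
 T  7  6  6  6  6  6  5

4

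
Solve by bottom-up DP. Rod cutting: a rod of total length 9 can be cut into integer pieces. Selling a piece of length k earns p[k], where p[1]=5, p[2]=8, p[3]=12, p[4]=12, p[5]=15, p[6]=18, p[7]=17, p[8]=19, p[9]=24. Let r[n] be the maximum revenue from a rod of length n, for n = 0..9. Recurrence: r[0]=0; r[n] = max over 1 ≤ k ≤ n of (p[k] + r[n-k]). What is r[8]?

   n    0    1    2    3    4    5    6    7    8    9
r[n]    0    5   10   15   20   25   30   35   40   45

40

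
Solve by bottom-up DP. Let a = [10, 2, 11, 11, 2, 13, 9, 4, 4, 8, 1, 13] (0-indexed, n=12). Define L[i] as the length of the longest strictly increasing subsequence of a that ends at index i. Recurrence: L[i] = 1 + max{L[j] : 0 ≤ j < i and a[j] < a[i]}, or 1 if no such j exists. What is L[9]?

3

   i    0    1    2    3    4    5    6    7    8    9   10   11
a[i]   10    2   11   11    2   13    9    4    4    8    1   13
L[i]    1    1    2    2    1    3    2    2    2    3    1    4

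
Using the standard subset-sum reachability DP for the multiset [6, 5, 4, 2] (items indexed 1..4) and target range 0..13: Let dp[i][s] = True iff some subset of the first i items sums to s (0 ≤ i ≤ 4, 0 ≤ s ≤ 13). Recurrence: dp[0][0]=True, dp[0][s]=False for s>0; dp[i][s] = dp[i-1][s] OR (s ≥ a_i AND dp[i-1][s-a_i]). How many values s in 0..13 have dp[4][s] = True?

i\s   0   1   2   3   4   5   6   7   8   9  10  11  12  13
  0   T   F   F   F   F   F   F   F   F   F   F   F   F   F
  1   T   F   F   F   F   F   T   F   F   F   F   F   F   F
  2   T   F   F   F   F   T   T   F   F   F   F   T   F   F
  3   T   F   F   F   T   T   T   F   F   T   T   T   F   F
  4   T   F   T   F   T   T   T   T   T   T   T   T   T   T

12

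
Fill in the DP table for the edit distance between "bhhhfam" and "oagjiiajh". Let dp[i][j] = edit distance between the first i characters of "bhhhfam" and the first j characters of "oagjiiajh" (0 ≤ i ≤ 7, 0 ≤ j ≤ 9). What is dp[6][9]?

8

   ''  o  a  g  j  i  i  a  j  h
''  0  1  2  3  4  5  6  7  8  9
 b  1  1  2  3  4  5  6  7  8  9
 h  2  2  2  3  4  5  6  7  8  8
 h  3  3  3  3  4  5  6  7  8  8
 h  4  4  4  4  4  5  6  7  8  8
 f  5  5  5  5  5  5  6  7  8  9
 a  6  6  5  6  6  6  6  6  7  8
 m  7  7  6  6  7  7  7  7  7  8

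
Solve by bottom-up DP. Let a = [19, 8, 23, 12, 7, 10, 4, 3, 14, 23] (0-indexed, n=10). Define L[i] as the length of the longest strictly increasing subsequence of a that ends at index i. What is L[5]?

   i    0    1    2    3    4    5    6    7    8    9
a[i]   19    8   23   12    7   10    4    3   14   23
L[i]    1    1    2    2    1    2    1    1    3    4

2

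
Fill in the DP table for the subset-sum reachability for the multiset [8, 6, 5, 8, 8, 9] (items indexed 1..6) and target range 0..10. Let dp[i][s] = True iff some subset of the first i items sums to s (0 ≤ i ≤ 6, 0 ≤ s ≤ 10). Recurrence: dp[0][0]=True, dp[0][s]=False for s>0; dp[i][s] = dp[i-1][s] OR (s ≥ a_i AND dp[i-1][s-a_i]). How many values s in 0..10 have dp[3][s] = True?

4

i\s   0   1   2   3   4   5   6   7   8   9  10
  0   T   F   F   F   F   F   F   F   F   F   F
  1   T   F   F   F   F   F   F   F   T   F   F
  2   T   F   F   F   F   F   T   F   T   F   F
  3   T   F   F   F   F   T   T   F   T   F   F
  4   T   F   F   F   F   T   T   F   T   F   F
  5   T   F   F   F   F   T   T   F   T   F   F
  6   T   F   F   F   F   T   T   F   T   T   F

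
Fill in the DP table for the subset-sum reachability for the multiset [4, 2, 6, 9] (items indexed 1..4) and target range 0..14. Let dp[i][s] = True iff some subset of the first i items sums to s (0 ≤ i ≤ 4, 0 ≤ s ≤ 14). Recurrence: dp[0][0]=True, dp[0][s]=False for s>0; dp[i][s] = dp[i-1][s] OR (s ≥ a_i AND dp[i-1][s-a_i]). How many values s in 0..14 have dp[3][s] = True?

i\s   0   1   2   3   4   5   6   7   8   9  10  11  12  13  14
  0   T   F   F   F   F   F   F   F   F   F   F   F   F   F   F
  1   T   F   F   F   T   F   F   F   F   F   F   F   F   F   F
  2   T   F   T   F   T   F   T   F   F   F   F   F   F   F   F
  3   T   F   T   F   T   F   T   F   T   F   T   F   T   F   F
  4   T   F   T   F   T   F   T   F   T   T   T   T   T   T   F

7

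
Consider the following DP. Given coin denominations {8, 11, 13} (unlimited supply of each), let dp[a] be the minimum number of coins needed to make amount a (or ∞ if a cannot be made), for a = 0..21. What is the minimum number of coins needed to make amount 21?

2

 a  0  1  2  3  4  5  6  7  8  9 10 11 12 13 14 15 16 17 18 19 20 21
dp  0  -  -  -  -  -  -  -  1  -  -  1  -  1  -  -  2  -  -  2  -  2
(- denotes ∞ / unreachable)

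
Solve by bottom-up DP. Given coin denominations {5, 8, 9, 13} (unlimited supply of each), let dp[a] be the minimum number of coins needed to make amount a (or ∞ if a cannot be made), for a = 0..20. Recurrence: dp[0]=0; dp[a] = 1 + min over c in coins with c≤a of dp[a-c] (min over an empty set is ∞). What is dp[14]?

2

 a  0  1  2  3  4  5  6  7  8  9 10 11 12 13 14 15 16 17 18 19 20
dp  0  -  -  -  -  1  -  -  1  1  2  -  -  1  2  3  2  2  2  3  4
(- denotes ∞ / unreachable)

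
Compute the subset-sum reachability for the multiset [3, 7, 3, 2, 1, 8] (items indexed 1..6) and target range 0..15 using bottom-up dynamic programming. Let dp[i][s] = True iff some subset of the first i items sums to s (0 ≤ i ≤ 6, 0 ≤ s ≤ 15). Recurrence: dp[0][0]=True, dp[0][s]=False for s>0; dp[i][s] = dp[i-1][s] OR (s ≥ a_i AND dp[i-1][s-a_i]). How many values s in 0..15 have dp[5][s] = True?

16

i\s   0   1   2   3   4   5   6   7   8   9  10  11  12  13  14  15
  0   T   F   F   F   F   F   F   F   F   F   F   F   F   F   F   F
  1   T   F   F   T   F   F   F   F   F   F   F   F   F   F   F   F
  2   T   F   F   T   F   F   F   T   F   F   T   F   F   F   F   F
  3   T   F   F   T   F   F   T   T   F   F   T   F   F   T   F   F
  4   T   F   T   T   F   T   T   T   T   T   T   F   T   T   F   T
  5   T   T   T   T   T   T   T   T   T   T   T   T   T   T   T   T
  6   T   T   T   T   T   T   T   T   T   T   T   T   T   T   T   T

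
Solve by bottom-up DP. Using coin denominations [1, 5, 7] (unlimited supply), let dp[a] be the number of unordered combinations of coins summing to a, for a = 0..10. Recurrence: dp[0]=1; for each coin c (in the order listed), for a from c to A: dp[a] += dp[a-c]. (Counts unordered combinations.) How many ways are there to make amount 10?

after  coin     0     1     2     3     4     5     6     7     8     9    10
          1     1     1     1     1     1     1     1     1     1     1     1
          5     1     1     1     1     1     2     2     2     2     2     3
          7     1     1     1     1     1     2     2     3     3     3     4

4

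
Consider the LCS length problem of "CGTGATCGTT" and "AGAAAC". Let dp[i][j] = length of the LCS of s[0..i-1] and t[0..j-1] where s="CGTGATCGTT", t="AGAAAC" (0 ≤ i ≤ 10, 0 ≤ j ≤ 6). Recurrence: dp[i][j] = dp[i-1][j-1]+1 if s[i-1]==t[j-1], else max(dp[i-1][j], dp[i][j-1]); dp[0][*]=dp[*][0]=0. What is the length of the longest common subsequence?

   ''  A  G  A  A  A  C
''  0  0  0  0  0  0  0
 C  0  0  0  0  0  0  1
 G  0  0  1  1  1  1  1
 T  0  0  1  1  1  1  1
 G  0  0  1  1  1  1  1
 A  0  1  1  2  2  2  2
 T  0  1  1  2  2  2  2
 C  0  1  1  2  2  2  3
 G  0  1  2  2  2  2  3
 T  0  1  2  2  2  2  3
 T  0  1  2  2  2  2  3

3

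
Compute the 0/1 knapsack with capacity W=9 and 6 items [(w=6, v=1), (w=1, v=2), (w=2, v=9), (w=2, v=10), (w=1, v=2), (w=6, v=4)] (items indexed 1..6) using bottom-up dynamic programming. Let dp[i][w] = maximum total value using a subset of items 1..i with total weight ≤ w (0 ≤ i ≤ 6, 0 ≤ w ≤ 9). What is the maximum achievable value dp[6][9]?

23

i\w   0   1   2   3   4   5   6   7   8   9
  0   0   0   0   0   0   0   0   0   0   0
  1   0   0   0   0   0   0   1   1   1   1
  2   0   2   2   2   2   2   2   3   3   3
  3   0   2   9  11  11  11  11  11  11  12
  4   0   2  10  12  19  21  21  21  21  21
  5   0   2  10  12  19  21  23  23  23  23
  6   0   2  10  12  19  21  23  23  23  23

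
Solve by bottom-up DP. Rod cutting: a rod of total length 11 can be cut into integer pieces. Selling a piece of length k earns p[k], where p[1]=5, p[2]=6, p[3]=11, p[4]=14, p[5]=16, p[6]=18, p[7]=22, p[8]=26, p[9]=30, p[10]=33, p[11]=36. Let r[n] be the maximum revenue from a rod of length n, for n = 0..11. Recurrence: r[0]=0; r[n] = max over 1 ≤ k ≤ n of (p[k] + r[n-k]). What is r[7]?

35

   n    0    1    2    3    4    5    6    7    8    9   10   11
r[n]    0    5   10   15   20   25   30   35   40   45   50   55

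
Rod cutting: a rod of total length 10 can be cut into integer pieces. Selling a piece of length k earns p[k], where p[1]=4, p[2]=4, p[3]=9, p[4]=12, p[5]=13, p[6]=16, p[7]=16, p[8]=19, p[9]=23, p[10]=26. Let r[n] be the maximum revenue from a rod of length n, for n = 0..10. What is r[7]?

28

   n    0    1    2    3    4    5    6    7    8    9   10
r[n]    0    4    8   12   16   20   24   28   32   36   40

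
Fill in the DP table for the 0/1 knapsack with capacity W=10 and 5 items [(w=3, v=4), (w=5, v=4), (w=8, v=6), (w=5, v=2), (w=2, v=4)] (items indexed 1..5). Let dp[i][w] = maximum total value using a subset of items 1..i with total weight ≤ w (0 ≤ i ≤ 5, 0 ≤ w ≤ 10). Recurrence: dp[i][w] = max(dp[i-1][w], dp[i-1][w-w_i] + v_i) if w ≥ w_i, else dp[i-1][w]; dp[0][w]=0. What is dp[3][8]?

8

i\w   0   1   2   3   4   5   6   7   8   9  10
  0   0   0   0   0   0   0   0   0   0   0   0
  1   0   0   0   4   4   4   4   4   4   4   4
  2   0   0   0   4   4   4   4   4   8   8   8
  3   0   0   0   4   4   4   4   4   8   8   8
  4   0   0   0   4   4   4   4   4   8   8   8
  5   0   0   4   4   4   8   8   8   8   8  12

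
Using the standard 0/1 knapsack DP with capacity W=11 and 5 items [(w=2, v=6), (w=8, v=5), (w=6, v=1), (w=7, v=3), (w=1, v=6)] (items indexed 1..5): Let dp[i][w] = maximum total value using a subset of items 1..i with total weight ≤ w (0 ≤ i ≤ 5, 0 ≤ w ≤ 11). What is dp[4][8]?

7

i\w   0   1   2   3   4   5   6   7   8   9  10  11
  0   0   0   0   0   0   0   0   0   0   0   0   0
  1   0   0   6   6   6   6   6   6   6   6   6   6
  2   0   0   6   6   6   6   6   6   6   6  11  11
  3   0   0   6   6   6   6   6   6   7   7  11  11
  4   0   0   6   6   6   6   6   6   7   9  11  11
  5   0   6   6  12  12  12  12  12  12  13  15  17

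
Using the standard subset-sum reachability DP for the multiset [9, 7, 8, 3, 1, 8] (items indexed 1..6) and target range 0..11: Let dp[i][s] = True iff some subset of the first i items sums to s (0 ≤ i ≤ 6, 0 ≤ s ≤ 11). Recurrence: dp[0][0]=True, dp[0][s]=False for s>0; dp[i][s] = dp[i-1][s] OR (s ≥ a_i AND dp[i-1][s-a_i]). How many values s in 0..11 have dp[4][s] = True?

i\s   0   1   2   3   4   5   6   7   8   9  10  11
  0   T   F   F   F   F   F   F   F   F   F   F   F
  1   T   F   F   F   F   F   F   F   F   T   F   F
  2   T   F   F   F   F   F   F   T   F   T   F   F
  3   T   F   F   F   F   F   F   T   T   T   F   F
  4   T   F   F   T   F   F   F   T   T   T   T   T
  5   T   T   F   T   T   F   F   T   T   T   T   T
  6   T   T   F   T   T   F   F   T   T   T   T   T

7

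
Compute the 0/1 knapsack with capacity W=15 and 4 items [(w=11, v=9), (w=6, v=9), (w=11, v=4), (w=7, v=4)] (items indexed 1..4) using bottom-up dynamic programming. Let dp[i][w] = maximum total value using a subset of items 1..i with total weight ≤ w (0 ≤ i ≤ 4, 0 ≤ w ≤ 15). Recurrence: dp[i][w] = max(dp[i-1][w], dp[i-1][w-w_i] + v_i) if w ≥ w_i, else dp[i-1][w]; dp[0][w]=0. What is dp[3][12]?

9

i\w   0   1   2   3   4   5   6   7   8   9  10  11  12  13  14  15
  0   0   0   0   0   0   0   0   0   0   0   0   0   0   0   0   0
  1   0   0   0   0   0   0   0   0   0   0   0   9   9   9   9   9
  2   0   0   0   0   0   0   9   9   9   9   9   9   9   9   9   9
  3   0   0   0   0   0   0   9   9   9   9   9   9   9   9   9   9
  4   0   0   0   0   0   0   9   9   9   9   9   9   9  13  13  13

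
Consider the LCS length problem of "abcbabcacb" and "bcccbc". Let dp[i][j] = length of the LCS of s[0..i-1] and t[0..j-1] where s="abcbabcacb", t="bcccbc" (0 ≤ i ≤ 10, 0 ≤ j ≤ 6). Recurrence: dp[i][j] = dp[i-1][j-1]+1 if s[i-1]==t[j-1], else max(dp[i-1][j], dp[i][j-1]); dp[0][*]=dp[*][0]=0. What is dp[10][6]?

5

   ''  b  c  c  c  b  c
''  0  0  0  0  0  0  0
 a  0  0  0  0  0  0  0
 b  0  1  1  1  1  1  1
 c  0  1  2  2  2  2  2
 b  0  1  2  2  2  3  3
 a  0  1  2  2  2  3  3
 b  0  1  2  2  2  3  3
 c  0  1  2  3  3  3  4
 a  0  1  2  3  3  3  4
 c  0  1  2  3  4  4  4
 b  0  1  2  3  4  5  5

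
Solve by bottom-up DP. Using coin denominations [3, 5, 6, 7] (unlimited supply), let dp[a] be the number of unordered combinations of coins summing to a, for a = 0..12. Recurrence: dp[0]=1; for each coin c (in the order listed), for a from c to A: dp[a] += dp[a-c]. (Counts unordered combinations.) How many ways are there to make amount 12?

after  coin     0     1     2     3     4     5     6     7     8     9    10    11    12
          3     1     0     0     1     0     0     1     0     0     1     0     0     1
          5     1     0     0     1     0     1     1     0     1     1     1     1     1
          6     1     0     0     1     0     1     2     0     1     2     1     2     3
          7     1     0     0     1     0     1     2     1     1     2     2     2     4

4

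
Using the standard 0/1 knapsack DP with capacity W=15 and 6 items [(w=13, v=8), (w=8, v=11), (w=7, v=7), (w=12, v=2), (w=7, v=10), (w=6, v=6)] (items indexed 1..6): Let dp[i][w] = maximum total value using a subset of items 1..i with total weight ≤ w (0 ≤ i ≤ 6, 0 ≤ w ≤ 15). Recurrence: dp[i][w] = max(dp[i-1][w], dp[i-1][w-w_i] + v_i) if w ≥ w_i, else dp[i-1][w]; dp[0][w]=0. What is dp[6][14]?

i\w   0   1   2   3   4   5   6   7   8   9  10  11  12  13  14  15
  0   0   0   0   0   0   0   0   0   0   0   0   0   0   0   0   0
  1   0   0   0   0   0   0   0   0   0   0   0   0   0   8   8   8
  2   0   0   0   0   0   0   0   0  11  11  11  11  11  11  11  11
  3   0   0   0   0   0   0   0   7  11  11  11  11  11  11  11  18
  4   0   0   0   0   0   0   0   7  11  11  11  11  11  11  11  18
  5   0   0   0   0   0   0   0  10  11  11  11  11  11  11  17  21
  6   0   0   0   0   0   0   6  10  11  11  11  11  11  16  17  21

17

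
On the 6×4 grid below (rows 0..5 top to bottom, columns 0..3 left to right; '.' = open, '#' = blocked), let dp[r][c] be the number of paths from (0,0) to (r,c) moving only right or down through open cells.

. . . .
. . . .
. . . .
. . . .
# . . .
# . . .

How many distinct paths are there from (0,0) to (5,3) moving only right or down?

r\c   0   1   2   3
  0   1   1   1   1
  1   1   2   3   4
  2   1   3   6  10
  3   1   4  10  20
  4   0   4  14  34
  5   0   4  18  52

52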